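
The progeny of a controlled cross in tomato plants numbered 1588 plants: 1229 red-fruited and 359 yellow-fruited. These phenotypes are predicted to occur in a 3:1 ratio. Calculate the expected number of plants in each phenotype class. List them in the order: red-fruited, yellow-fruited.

1191, 397

Total ratio parts = 4. Expected numbers out of 1588:
  red-fruited: 1588 × 3/4 = 1191
  yellow-fruited: 1588 × 1/4 = 397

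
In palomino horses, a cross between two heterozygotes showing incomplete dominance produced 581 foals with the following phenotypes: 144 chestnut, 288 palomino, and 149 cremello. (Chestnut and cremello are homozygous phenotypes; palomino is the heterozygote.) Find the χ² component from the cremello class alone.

With incomplete dominance, a heterozygote × heterozygote cross gives a 1:2:1 phenotypic ratio.
The 1:2:1 ratio has 4 parts, so with N = 581 the expected counts are:
  chestnut: 581 × 1/4 = 145.25
  palomino: 581 × 2/4 = 290.5
  cremello: 581 × 1/4 = 145.25
Contribution of cremello: (149 − 145.25)² / 145.25 = 0.0968

0.097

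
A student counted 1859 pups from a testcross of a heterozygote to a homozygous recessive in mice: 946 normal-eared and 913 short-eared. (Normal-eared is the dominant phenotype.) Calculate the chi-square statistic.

0.586

A testcross of a heterozygote (Aa × aa) gives a 1:1 phenotypic ratio.
The 1:1 ratio has 2 parts, so with N = 1859 the expected counts are:
  normal-eared: 1859 × 1/2 = 929.5
  short-eared: 1859 × 1/2 = 929.5
χ² = Σ (O − E)² / E
  normal-eared: (946 − 929.5)² / 929.5 = 0.2929
  short-eared: (913 − 929.5)² / 929.5 = 0.2929
χ² = 0.2929 + 0.2929 = 0.5858 ≈ 0.586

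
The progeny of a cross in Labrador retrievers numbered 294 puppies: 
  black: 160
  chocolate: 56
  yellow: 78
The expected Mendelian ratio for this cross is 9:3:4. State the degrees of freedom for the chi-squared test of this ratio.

A goodness-of-fit test with 3 phenotype classes has df = 3 − 1 = 2.

2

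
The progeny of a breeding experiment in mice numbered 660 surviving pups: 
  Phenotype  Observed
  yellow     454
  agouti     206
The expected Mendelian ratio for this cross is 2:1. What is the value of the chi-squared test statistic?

Total ratio parts = 3. Expected numbers out of 660:
  yellow: 660 × 2/3 = 440
  agouti: 660 × 1/3 = 220
χ² = Σ (O − E)² / E
  yellow: (454 − 440)² / 440 = 0.4455
  agouti: (206 − 220)² / 220 = 0.8909
χ² = 0.4455 + 0.8909 = 1.3364 ≈ 1.336

1.336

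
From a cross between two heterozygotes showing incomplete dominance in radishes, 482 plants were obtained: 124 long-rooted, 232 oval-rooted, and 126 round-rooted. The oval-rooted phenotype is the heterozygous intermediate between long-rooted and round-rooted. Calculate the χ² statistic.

With incomplete dominance, a heterozygote × heterozygote cross gives a 1:2:1 phenotypic ratio.
Under the 1:2:1 hypothesis (Σ ratio = 4, N = 482):
  long-rooted: 482 × 1/4 = 120.5
  oval-rooted: 482 × 2/4 = 241
  round-rooted: 482 × 1/4 = 120.5
χ² = Σ (O − E)² / E
  long-rooted: (124 − 120.5)² / 120.5 = 0.1017
  oval-rooted: (232 − 241)² / 241 = 0.3361
  round-rooted: (126 − 120.5)² / 120.5 = 0.2510
χ² = 0.1017 + 0.3361 + 0.2510 = 0.6888 ≈ 0.689

0.689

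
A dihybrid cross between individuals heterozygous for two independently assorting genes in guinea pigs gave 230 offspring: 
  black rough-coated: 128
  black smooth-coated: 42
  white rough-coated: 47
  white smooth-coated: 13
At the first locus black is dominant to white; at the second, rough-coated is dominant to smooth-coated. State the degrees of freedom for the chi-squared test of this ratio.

A dihybrid F₂ with independent assortment and complete dominance at both loci gives a 9:3:3:1 phenotypic ratio.
A goodness-of-fit test with 4 phenotype classes has df = 4 − 1 = 3.

3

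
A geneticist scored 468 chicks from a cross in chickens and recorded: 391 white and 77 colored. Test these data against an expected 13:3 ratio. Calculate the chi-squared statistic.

1.621

Total ratio parts = 16. Expected numbers out of 468:
  white: 468 × 13/16 = 380.25
  colored: 468 × 3/16 = 87.75
χ² = Σ (O − E)² / E
  white: (391 − 380.25)² / 380.25 = 0.3039
  colored: (77 − 87.75)² / 87.75 = 1.3170
χ² = 0.3039 + 1.3170 = 1.6209 ≈ 1.621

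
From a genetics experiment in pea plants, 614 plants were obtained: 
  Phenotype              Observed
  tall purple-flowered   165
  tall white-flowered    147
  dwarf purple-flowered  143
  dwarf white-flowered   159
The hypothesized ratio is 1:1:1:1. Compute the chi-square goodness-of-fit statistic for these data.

2.052

Total ratio parts = 4. Expected numbers out of 614:
  tall purple-flowered: 614 × 1/4 = 153.5
  tall white-flowered: 614 × 1/4 = 153.5
  dwarf purple-flowered: 614 × 1/4 = 153.5
  dwarf white-flowered: 614 × 1/4 = 153.5
χ² = Σ (O − E)² / E
  tall purple-flowered: (165 − 153.5)² / 153.5 = 0.8616
  tall white-flowered: (147 − 153.5)² / 153.5 = 0.2752
  dwarf purple-flowered: (143 − 153.5)² / 153.5 = 0.7182
  dwarf white-flowered: (159 − 153.5)² / 153.5 = 0.1971
χ² = 0.8616 + 0.2752 + 0.7182 + 0.1971 = 2.0521 ≈ 2.052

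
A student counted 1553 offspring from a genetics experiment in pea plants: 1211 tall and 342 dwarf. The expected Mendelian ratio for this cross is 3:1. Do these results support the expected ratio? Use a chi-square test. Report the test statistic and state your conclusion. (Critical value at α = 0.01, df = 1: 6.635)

7.346; not consistent

Under the 3:1 hypothesis (Σ ratio = 4, N = 1553):
  tall: 1553 × 3/4 = 1164.75
  dwarf: 1553 × 1/4 = 388.25
χ² = Σ (O − E)² / E
  tall: (1211 − 1164.75)² / 1164.75 = 1.8365
  dwarf: (342 − 388.25)² / 388.25 = 5.5095
χ² = 1.8365 + 5.5095 = 7.346
Degrees of freedom = 2 − 1 = 1; critical value at α = 0.01 is 6.635.
Since 7.346 > 6.635, we reject the null hypothesis — the data do not fit the 3:1 ratio.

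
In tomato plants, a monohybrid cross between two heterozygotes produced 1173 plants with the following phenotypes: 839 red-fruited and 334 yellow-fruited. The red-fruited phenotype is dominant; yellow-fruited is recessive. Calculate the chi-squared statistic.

For a monohybrid cross between heterozygotes with complete dominance, the expected phenotypic ratio is 3:1.
Total ratio parts = 4. Expected numbers out of 1173:
  red-fruited: 1173 × 3/4 = 879.75
  yellow-fruited: 1173 × 1/4 = 293.25
χ² = Σ (O − E)² / E
  red-fruited: (839 − 879.75)² / 879.75 = 1.8875
  yellow-fruited: (334 − 293.25)² / 293.25 = 5.6626
χ² = 1.8875 + 5.6626 = 7.5501 ≈ 7.550

7.550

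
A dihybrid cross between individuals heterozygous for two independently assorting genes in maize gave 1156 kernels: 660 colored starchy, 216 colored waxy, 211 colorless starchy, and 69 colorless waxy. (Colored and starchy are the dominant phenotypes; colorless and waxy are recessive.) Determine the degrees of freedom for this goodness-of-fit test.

A dihybrid F₂ with independent assortment and complete dominance at both loci gives a 9:3:3:1 phenotypic ratio.
A goodness-of-fit test with 4 phenotype classes has df = 4 − 1 = 3.

3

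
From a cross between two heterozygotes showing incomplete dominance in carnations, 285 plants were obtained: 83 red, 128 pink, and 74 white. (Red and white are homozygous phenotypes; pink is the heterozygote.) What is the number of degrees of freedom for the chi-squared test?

2

With incomplete dominance, a heterozygote × heterozygote cross gives a 1:2:1 phenotypic ratio.
A goodness-of-fit test with 3 phenotype classes has df = 3 − 1 = 2.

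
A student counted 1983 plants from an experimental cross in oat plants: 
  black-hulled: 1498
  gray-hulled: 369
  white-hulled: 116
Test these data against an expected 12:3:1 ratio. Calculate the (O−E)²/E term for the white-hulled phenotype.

Total ratio parts = 16. Expected numbers out of 1983:
  black-hulled: 1983 × 12/16 = 1487.25
  gray-hulled: 1983 × 3/16 = 371.8125
  white-hulled: 1983 × 1/16 = 123.9375
Contribution of white-hulled: (116 − 123.9375)² / 123.9375 = 0.5084

0.508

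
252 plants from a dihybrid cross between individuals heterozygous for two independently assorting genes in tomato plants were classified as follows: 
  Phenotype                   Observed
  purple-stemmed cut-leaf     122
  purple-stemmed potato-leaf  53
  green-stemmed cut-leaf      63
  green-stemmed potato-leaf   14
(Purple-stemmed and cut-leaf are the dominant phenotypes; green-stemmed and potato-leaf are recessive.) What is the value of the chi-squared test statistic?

A dihybrid F₂ with independent assortment and complete dominance at both loci gives a 9:3:3:1 phenotypic ratio.
Expected counts for N = 252 under a 9:3:3:1 ratio (total parts = 16):
  purple-stemmed cut-leaf: 252 × 9/16 = 141.75
  purple-stemmed potato-leaf: 252 × 3/16 = 47.25
  green-stemmed cut-leaf: 252 × 3/16 = 47.25
  green-stemmed potato-leaf: 252 × 1/16 = 15.75
χ² = Σ (O − E)² / E
  purple-stemmed cut-leaf: (122 − 141.75)² / 141.75 = 2.7518
  purple-stemmed potato-leaf: (53 − 47.25)² / 47.25 = 0.6997
  green-stemmed cut-leaf: (63 − 47.25)² / 47.25 = 5.2500
  green-stemmed potato-leaf: (14 − 15.75)² / 15.75 = 0.1944
χ² = 2.7518 + 0.6997 + 5.2500 + 0.1944 = 8.8959 ≈ 8.896

8.896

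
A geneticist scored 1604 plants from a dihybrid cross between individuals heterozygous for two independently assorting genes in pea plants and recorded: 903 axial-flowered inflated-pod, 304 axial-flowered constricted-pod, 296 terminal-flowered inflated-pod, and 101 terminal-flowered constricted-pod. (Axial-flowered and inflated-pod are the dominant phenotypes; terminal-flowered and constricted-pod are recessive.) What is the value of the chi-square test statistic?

A dihybrid F₂ with independent assortment and complete dominance at both loci gives a 9:3:3:1 phenotypic ratio.
Expected counts for N = 1604 under a 9:3:3:1 ratio (total parts = 16):
  axial-flowered inflated-pod: 1604 × 9/16 = 902.25
  axial-flowered constricted-pod: 1604 × 3/16 = 300.75
  terminal-flowered inflated-pod: 1604 × 3/16 = 300.75
  terminal-flowered constricted-pod: 1604 × 1/16 = 100.25
χ² = Σ (O − E)² / E
  axial-flowered inflated-pod: (903 − 902.25)² / 902.25 = 0.0006
  axial-flowered constricted-pod: (304 − 300.75)² / 300.75 = 0.0351
  terminal-flowered inflated-pod: (296 − 300.75)² / 300.75 = 0.0750
  terminal-flowered constricted-pod: (101 − 100.25)² / 100.25 = 0.0056
χ² = 0.0006 + 0.0351 + 0.0750 + 0.0056 = 0.1163 ≈ 0.116

0.116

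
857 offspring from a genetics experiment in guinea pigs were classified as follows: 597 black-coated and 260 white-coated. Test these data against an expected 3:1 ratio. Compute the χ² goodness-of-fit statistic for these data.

Total ratio parts = 4. Expected numbers out of 857:
  black-coated: 857 × 3/4 = 642.75
  white-coated: 857 × 1/4 = 214.25
χ² = Σ (O − E)² / E
  black-coated: (597 − 642.75)² / 642.75 = 3.2564
  white-coated: (260 − 214.25)² / 214.25 = 9.7693
χ² = 3.2564 + 9.7693 = 13.0257 ≈ 13.026

13.026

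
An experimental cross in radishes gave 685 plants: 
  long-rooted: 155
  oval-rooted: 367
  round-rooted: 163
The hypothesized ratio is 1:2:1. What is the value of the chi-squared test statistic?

The 1:2:1 ratio has 4 parts, so with N = 685 the expected counts are:
  long-rooted: 685 × 1/4 = 171.25
  oval-rooted: 685 × 2/4 = 342.5
  round-rooted: 685 × 1/4 = 171.25
χ² = Σ (O − E)² / E
  long-rooted: (155 − 171.25)² / 171.25 = 1.5420
  oval-rooted: (367 − 342.5)² / 342.5 = 1.7526
  round-rooted: (163 − 171.25)² / 171.25 = 0.3974
χ² = 1.5420 + 1.7526 + 0.3974 = 3.692

3.692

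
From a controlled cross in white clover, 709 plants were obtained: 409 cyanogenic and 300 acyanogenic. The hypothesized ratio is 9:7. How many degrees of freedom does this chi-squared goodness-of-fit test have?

1

A goodness-of-fit test with 2 phenotype classes has df = 2 − 1 = 1.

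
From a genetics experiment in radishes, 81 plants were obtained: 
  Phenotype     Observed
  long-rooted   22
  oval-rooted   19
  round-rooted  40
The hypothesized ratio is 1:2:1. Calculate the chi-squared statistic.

Total ratio parts = 4. Expected numbers out of 81:
  long-rooted: 81 × 1/4 = 20.25
  oval-rooted: 81 × 2/4 = 40.5
  round-rooted: 81 × 1/4 = 20.25
χ² = Σ (O − E)² / E
  long-rooted: (22 − 20.25)² / 20.25 = 0.1512
  oval-rooted: (19 − 40.5)² / 40.5 = 11.4136
  round-rooted: (40 − 20.25)² / 20.25 = 19.2623
χ² = 0.1512 + 11.4136 + 19.2623 = 30.8271 ≈ 30.827

30.827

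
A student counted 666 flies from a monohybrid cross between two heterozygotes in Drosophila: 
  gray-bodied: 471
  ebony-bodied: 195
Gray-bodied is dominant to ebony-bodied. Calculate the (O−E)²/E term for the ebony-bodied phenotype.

For a monohybrid cross between heterozygotes with complete dominance, the expected phenotypic ratio is 3:1.
Total ratio parts = 4. Expected numbers out of 666:
  gray-bodied: 666 × 3/4 = 499.5
  ebony-bodied: 666 × 1/4 = 166.5
Contribution of ebony-bodied: (195 − 166.5)² / 166.5 = 4.8784

4.878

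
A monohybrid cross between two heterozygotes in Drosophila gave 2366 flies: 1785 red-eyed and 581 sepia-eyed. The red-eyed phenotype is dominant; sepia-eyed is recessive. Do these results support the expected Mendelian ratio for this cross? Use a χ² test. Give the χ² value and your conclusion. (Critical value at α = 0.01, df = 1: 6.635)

0.249; consistent

For a monohybrid cross between heterozygotes with complete dominance, the expected phenotypic ratio is 3:1.
Total ratio parts = 4. Expected numbers out of 2366:
  red-eyed: 2366 × 3/4 = 1774.5
  sepia-eyed: 2366 × 1/4 = 591.5
χ² = Σ (O − E)² / E
  red-eyed: (1785 − 1774.5)² / 1774.5 = 0.0621
  sepia-eyed: (581 − 591.5)² / 591.5 = 0.1864
χ² = 0.0621 + 0.1864 = 0.2485 ≈ 0.249
Degrees of freedom = 2 − 1 = 1; critical value at α = 0.01 is 6.635.
Since 0.249 < 6.635, we fail to reject the null hypothesis — the data are consistent with the 3:1 ratio.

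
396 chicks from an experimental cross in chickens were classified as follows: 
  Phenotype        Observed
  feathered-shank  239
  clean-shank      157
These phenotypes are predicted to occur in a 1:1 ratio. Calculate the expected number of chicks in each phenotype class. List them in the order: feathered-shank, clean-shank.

198, 198

Total ratio parts = 2. Expected numbers out of 396:
  feathered-shank: 396 × 1/2 = 198
  clean-shank: 396 × 1/2 = 198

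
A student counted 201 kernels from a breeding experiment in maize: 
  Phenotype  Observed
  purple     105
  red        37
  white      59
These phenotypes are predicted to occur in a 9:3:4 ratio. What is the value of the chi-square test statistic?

2.111

Total ratio parts = 16. Expected numbers out of 201:
  purple: 201 × 9/16 = 113.0625
  red: 201 × 3/16 = 37.6875
  white: 201 × 4/16 = 50.25
χ² = Σ (O − E)² / E
  purple: (105 − 113.0625)² / 113.0625 = 0.5749
  red: (37 − 37.6875)² / 37.6875 = 0.0125
  white: (59 − 50.25)² / 50.25 = 1.5236
χ² = 0.5749 + 0.0125 + 1.5236 = 2.111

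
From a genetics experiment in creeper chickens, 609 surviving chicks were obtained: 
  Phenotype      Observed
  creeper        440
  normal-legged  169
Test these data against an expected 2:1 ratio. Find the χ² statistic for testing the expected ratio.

8.542

Total ratio parts = 3. Expected numbers out of 609:
  creeper: 609 × 2/3 = 406
  normal-legged: 609 × 1/3 = 203
χ² = Σ (O − E)² / E
  creeper: (440 − 406)² / 406 = 2.8473
  normal-legged: (169 − 203)² / 203 = 5.6946
χ² = 2.8473 + 5.6946 = 8.5419 ≈ 8.542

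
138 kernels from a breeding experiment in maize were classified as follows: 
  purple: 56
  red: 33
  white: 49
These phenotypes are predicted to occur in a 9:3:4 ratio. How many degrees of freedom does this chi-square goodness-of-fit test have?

A goodness-of-fit test with 3 phenotype classes has df = 3 − 1 = 2.

2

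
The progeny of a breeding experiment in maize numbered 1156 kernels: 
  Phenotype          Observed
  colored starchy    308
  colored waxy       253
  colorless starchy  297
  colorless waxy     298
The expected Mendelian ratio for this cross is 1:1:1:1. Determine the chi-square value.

6.235

Under the 1:1:1:1 hypothesis (Σ ratio = 4, N = 1156):
  colored starchy: 1156 × 1/4 = 289
  colored waxy: 1156 × 1/4 = 289
  colorless starchy: 1156 × 1/4 = 289
  colorless waxy: 1156 × 1/4 = 289
χ² = Σ (O − E)² / E
  colored starchy: (308 − 289)² / 289 = 1.2491
  colored waxy: (253 − 289)² / 289 = 4.4844
  colorless starchy: (297 − 289)² / 289 = 0.2215
  colorless waxy: (298 − 289)² / 289 = 0.2803
χ² = 1.2491 + 4.4844 + 0.2215 + 0.2803 = 6.2353 ≈ 6.235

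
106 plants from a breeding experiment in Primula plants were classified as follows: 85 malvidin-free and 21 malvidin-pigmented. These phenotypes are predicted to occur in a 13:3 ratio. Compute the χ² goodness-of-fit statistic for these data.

Under the 13:3 hypothesis (Σ ratio = 16, N = 106):
  malvidin-free: 106 × 13/16 = 86.125
  malvidin-pigmented: 106 × 3/16 = 19.875
χ² = Σ (O − E)² / E
  malvidin-free: (85 − 86.125)² / 86.125 = 0.0147
  malvidin-pigmented: (21 − 19.875)² / 19.875 = 0.0637
χ² = 0.0147 + 0.0637 = 0.0784 ≈ 0.078

0.078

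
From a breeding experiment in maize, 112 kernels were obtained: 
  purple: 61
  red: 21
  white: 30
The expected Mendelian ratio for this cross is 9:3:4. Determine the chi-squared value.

Under the 9:3:4 hypothesis (Σ ratio = 16, N = 112):
  purple: 112 × 9/16 = 63
  red: 112 × 3/16 = 21
  white: 112 × 4/16 = 28
χ² = Σ (O − E)² / E
  purple: (61 − 63)² / 63 = 0.0635
  red: (21 − 21)² / 21 = 0.0000
  white: (30 − 28)² / 28 = 0.1429
χ² = 0.0635 + 0.0000 + 0.1429 = 0.2064 ≈ 0.206

0.206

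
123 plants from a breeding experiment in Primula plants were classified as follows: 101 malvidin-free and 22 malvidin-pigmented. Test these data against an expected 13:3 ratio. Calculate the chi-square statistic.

Expected counts for N = 123 under a 13:3 ratio (total parts = 16):
  malvidin-free: 123 × 13/16 = 99.9375
  malvidin-pigmented: 123 × 3/16 = 23.0625
χ² = Σ (O − E)² / E
  malvidin-free: (101 − 99.9375)² / 99.9375 = 0.0113
  malvidin-pigmented: (22 − 23.0625)² / 23.0625 = 0.0489
χ² = 0.0113 + 0.0489 = 0.0602 ≈ 0.060

0.060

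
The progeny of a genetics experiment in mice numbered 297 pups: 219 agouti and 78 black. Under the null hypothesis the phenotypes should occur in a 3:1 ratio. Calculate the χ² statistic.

The 3:1 ratio has 4 parts, so with N = 297 the expected counts are:
  agouti: 297 × 3/4 = 222.75
  black: 297 × 1/4 = 74.25
χ² = Σ (O − E)² / E
  agouti: (219 − 222.75)² / 222.75 = 0.0631
  black: (78 − 74.25)² / 74.25 = 0.1894
χ² = 0.0631 + 0.1894 = 0.2525 ≈ 0.253

0.253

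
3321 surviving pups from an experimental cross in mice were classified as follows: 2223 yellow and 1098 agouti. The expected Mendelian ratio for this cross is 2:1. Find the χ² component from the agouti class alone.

0.073

Total ratio parts = 3. Expected numbers out of 3321:
  yellow: 3321 × 2/3 = 2214
  agouti: 3321 × 1/3 = 1107
Contribution of agouti: (1098 − 1107)² / 1107 = 0.0732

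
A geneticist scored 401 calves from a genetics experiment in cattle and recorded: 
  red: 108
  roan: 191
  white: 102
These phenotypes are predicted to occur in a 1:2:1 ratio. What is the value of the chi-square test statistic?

Under the 1:2:1 hypothesis (Σ ratio = 4, N = 401):
  red: 401 × 1/4 = 100.25
  roan: 401 × 2/4 = 200.5
  white: 401 × 1/4 = 100.25
χ² = Σ (O − E)² / E
  red: (108 − 100.25)² / 100.25 = 0.5991
  roan: (191 − 200.5)² / 200.5 = 0.4501
  white: (102 − 100.25)² / 100.25 = 0.0305
χ² = 0.5991 + 0.4501 + 0.0305 = 1.0797 ≈ 1.080

1.080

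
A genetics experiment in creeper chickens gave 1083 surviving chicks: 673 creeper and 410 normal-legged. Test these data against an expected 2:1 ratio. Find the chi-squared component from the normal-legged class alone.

6.651

Under the 2:1 hypothesis (Σ ratio = 3, N = 1083):
  creeper: 1083 × 2/3 = 722
  normal-legged: 1083 × 1/3 = 361
Contribution of normal-legged: (410 − 361)² / 361 = 6.6510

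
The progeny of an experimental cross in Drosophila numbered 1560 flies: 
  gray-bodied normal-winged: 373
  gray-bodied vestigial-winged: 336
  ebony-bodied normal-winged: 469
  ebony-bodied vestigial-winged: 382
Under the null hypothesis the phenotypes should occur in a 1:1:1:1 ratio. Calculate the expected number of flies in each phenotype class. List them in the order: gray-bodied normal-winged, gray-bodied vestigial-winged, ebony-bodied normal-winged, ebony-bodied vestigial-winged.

Total ratio parts = 4. Expected numbers out of 1560:
  gray-bodied normal-winged: 1560 × 1/4 = 390
  gray-bodied vestigial-winged: 1560 × 1/4 = 390
  ebony-bodied normal-winged: 1560 × 1/4 = 390
  ebony-bodied vestigial-winged: 1560 × 1/4 = 390

390, 390, 390, 390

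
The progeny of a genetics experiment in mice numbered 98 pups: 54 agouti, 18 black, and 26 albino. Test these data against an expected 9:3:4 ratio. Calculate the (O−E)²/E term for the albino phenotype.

Under the 9:3:4 hypothesis (Σ ratio = 16, N = 98):
  agouti: 98 × 9/16 = 55.125
  black: 98 × 3/16 = 18.375
  albino: 98 × 4/16 = 24.5
Contribution of albino: (26 − 24.5)² / 24.5 = 0.0918

0.092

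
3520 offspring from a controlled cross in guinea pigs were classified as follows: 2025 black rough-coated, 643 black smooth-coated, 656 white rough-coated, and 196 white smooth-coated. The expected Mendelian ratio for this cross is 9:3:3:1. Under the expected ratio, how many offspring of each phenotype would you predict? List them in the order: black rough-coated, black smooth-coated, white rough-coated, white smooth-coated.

1980, 660, 660, 220

Under the 9:3:3:1 hypothesis (Σ ratio = 16, N = 3520):
  black rough-coated: 3520 × 9/16 = 1980
  black smooth-coated: 3520 × 3/16 = 660
  white rough-coated: 3520 × 3/16 = 660
  white smooth-coated: 3520 × 1/16 = 220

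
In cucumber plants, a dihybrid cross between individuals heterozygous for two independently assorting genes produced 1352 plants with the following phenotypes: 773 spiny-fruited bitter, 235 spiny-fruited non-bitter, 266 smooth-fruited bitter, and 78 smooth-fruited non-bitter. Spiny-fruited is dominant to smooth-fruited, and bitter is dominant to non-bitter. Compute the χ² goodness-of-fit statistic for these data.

A dihybrid F₂ with independent assortment and complete dominance at both loci gives a 9:3:3:1 phenotypic ratio.
The 9:3:3:1 ratio has 16 parts, so with N = 1352 the expected counts are:
  spiny-fruited bitter: 1352 × 9/16 = 760.5
  spiny-fruited non-bitter: 1352 × 3/16 = 253.5
  smooth-fruited bitter: 1352 × 3/16 = 253.5
  smooth-fruited non-bitter: 1352 × 1/16 = 84.5
χ² = Σ (O − E)² / E
  spiny-fruited bitter: (773 − 760.5)² / 760.5 = 0.2055
  spiny-fruited non-bitter: (235 − 253.5)² / 253.5 = 1.3501
  smooth-fruited bitter: (266 − 253.5)² / 253.5 = 0.6164
  smooth-fruited non-bitter: (78 − 84.5)² / 84.5 = 0.5000
χ² = 0.2055 + 1.3501 + 0.6164 + 0.5000 = 2.672

2.672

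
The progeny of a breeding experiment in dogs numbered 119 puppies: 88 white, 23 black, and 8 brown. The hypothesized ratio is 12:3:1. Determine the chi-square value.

0.081

Expected counts for N = 119 under a 12:3:1 ratio (total parts = 16):
  white: 119 × 12/16 = 89.25
  black: 119 × 3/16 = 22.3125
  brown: 119 × 1/16 = 7.4375
χ² = Σ (O − E)² / E
  white: (88 − 89.25)² / 89.25 = 0.0175
  black: (23 − 22.3125)² / 22.3125 = 0.0212
  brown: (8 − 7.4375)² / 7.4375 = 0.0425
χ² = 0.0175 + 0.0212 + 0.0425 = 0.0812 ≈ 0.081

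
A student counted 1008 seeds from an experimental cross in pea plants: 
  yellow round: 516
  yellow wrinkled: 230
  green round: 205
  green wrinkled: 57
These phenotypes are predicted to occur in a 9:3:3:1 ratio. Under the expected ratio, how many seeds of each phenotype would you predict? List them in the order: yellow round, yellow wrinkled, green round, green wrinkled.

567, 189, 189, 63

The 9:3:3:1 ratio has 16 parts, so with N = 1008 the expected counts are:
  yellow round: 1008 × 9/16 = 567
  yellow wrinkled: 1008 × 3/16 = 189
  green round: 1008 × 3/16 = 189
  green wrinkled: 1008 × 1/16 = 63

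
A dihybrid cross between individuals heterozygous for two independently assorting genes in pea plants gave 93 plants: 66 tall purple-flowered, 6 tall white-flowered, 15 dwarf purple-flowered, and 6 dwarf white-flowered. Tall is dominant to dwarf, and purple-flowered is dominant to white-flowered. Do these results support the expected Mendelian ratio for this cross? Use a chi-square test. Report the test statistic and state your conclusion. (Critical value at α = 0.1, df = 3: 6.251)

11.430; not consistent

A dihybrid F₂ with independent assortment and complete dominance at both loci gives a 9:3:3:1 phenotypic ratio.
Under the 9:3:3:1 hypothesis (Σ ratio = 16, N = 93):
  tall purple-flowered: 93 × 9/16 = 52.3125
  tall white-flowered: 93 × 3/16 = 17.4375
  dwarf purple-flowered: 93 × 3/16 = 17.4375
  dwarf white-flowered: 93 × 1/16 = 5.8125
χ² = Σ (O − E)² / E
  tall purple-flowered: (66 − 52.3125)² / 52.3125 = 3.5813
  tall white-flowered: (6 − 17.4375)² / 17.4375 = 7.5020
  dwarf purple-flowered: (15 − 17.4375)² / 17.4375 = 0.3407
  dwarf white-flowered: (6 − 5.8125)² / 5.8125 = 0.0060
χ² = 3.5813 + 7.5020 + 0.3407 + 0.0060 = 11.430
Degrees of freedom = 4 − 1 = 3; critical value at α = 0.1 is 6.251.
Since 11.430 > 6.251, we reject the null hypothesis — the data do not fit the 9:3:3:1 ratio.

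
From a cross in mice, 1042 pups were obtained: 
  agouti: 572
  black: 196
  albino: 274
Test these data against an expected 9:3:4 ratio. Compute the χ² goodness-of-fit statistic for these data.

1.042

Expected counts for N = 1042 under a 9:3:4 ratio (total parts = 16):
  agouti: 1042 × 9/16 = 586.125
  black: 1042 × 3/16 = 195.375
  albino: 1042 × 4/16 = 260.5
χ² = Σ (O − E)² / E
  agouti: (572 − 586.125)² / 586.125 = 0.3404
  black: (196 − 195.375)² / 195.375 = 0.0020
  albino: (274 − 260.5)² / 260.5 = 0.6996
χ² = 0.3404 + 0.0020 + 0.6996 = 1.042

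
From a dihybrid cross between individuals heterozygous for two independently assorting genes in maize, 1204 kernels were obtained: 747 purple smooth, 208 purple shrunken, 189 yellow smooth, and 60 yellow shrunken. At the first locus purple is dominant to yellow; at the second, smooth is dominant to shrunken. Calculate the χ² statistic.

A dihybrid F₂ with independent assortment and complete dominance at both loci gives a 9:3:3:1 phenotypic ratio.
Under the 9:3:3:1 hypothesis (Σ ratio = 16, N = 1204):
  purple smooth: 1204 × 9/16 = 677.25
  purple shrunken: 1204 × 3/16 = 225.75
  yellow smooth: 1204 × 3/16 = 225.75
  yellow shrunken: 1204 × 1/16 = 75.25
χ² = Σ (O − E)² / E
  purple smooth: (747 − 677.25)² / 677.25 = 7.1836
  purple shrunken: (208 − 225.75)² / 225.75 = 1.3956
  yellow smooth: (189 − 225.75)² / 225.75 = 5.9826
  yellow shrunken: (60 − 75.25)² / 75.25 = 3.0905
χ² = 7.1836 + 1.3956 + 5.9826 + 3.0905 = 17.6523 ≈ 17.652

17.652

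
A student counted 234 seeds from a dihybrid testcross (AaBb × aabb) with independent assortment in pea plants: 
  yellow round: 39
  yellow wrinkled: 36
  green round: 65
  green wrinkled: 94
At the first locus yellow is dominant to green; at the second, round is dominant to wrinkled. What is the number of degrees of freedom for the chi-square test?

3

A dihybrid testcross with independent assortment gives a 1:1:1:1 ratio.
A goodness-of-fit test with 4 phenotype classes has df = 4 − 1 = 3.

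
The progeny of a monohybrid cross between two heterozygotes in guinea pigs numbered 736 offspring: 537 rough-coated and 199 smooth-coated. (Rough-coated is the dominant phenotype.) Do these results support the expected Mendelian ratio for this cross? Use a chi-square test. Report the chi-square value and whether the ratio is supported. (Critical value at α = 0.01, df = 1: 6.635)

1.630; consistent

For a monohybrid cross between heterozygotes with complete dominance, the expected phenotypic ratio is 3:1.
Expected counts for N = 736 under a 3:1 ratio (total parts = 4):
  rough-coated: 736 × 3/4 = 552
  smooth-coated: 736 × 1/4 = 184
χ² = Σ (O − E)² / E
  rough-coated: (537 − 552)² / 552 = 0.4076
  smooth-coated: (199 − 184)² / 184 = 1.2228
χ² = 0.4076 + 1.2228 = 1.6304 ≈ 1.630
Degrees of freedom = 2 − 1 = 1; critical value at α = 0.01 is 6.635.
Since 1.630 < 6.635, we fail to reject the null hypothesis — the data are consistent with the 3:1 ratio.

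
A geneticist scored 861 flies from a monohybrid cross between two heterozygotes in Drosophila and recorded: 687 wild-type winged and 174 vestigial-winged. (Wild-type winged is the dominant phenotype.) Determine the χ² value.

10.540

For a monohybrid cross between heterozygotes with complete dominance, the expected phenotypic ratio is 3:1.
Total ratio parts = 4. Expected numbers out of 861:
  wild-type winged: 861 × 3/4 = 645.75
  vestigial-winged: 861 × 1/4 = 215.25
χ² = Σ (O − E)² / E
  wild-type winged: (687 − 645.75)² / 645.75 = 2.6350
  vestigial-winged: (174 − 215.25)² / 215.25 = 7.9051
χ² = 2.6350 + 7.9051 = 10.5401 ≈ 10.540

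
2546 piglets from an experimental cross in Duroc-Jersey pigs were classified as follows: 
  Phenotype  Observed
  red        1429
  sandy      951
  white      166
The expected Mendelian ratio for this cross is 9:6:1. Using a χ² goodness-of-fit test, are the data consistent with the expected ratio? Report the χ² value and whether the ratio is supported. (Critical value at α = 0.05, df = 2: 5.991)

0.319; consistent

The 9:6:1 ratio has 16 parts, so with N = 2546 the expected counts are:
  red: 2546 × 9/16 = 1432.125
  sandy: 2546 × 6/16 = 954.75
  white: 2546 × 1/16 = 159.125
χ² = Σ (O − E)² / E
  red: (1429 − 1432.125)² / 1432.125 = 0.0068
  sandy: (951 − 954.75)² / 954.75 = 0.0147
  white: (166 − 159.125)² / 159.125 = 0.2970
χ² = 0.0068 + 0.0147 + 0.2970 = 0.3185 ≈ 0.319
Degrees of freedom = 3 − 1 = 2; critical value at α = 0.05 is 5.991.
Since 0.319 < 5.991, we fail to reject the null hypothesis — the data are consistent with the 9:6:1 ratio.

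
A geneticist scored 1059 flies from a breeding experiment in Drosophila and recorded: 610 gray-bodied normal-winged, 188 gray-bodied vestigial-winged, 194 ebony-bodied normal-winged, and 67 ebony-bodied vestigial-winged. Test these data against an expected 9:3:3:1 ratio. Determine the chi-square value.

Under the 9:3:3:1 hypothesis (Σ ratio = 16, N = 1059):
  gray-bodied normal-winged: 1059 × 9/16 = 595.6875
  gray-bodied vestigial-winged: 1059 × 3/16 = 198.5625
  ebony-bodied normal-winged: 1059 × 3/16 = 198.5625
  ebony-bodied vestigial-winged: 1059 × 1/16 = 66.1875
χ² = Σ (O − E)² / E
  gray-bodied normal-winged: (610 − 595.6875)² / 595.6875 = 0.3439
  gray-bodied vestigial-winged: (188 − 198.5625)² / 198.5625 = 0.5619
  ebony-bodied normal-winged: (194 − 198.5625)² / 198.5625 = 0.1048
  ebony-bodied vestigial-winged: (67 − 66.1875)² / 66.1875 = 0.0100
χ² = 0.3439 + 0.5619 + 0.1048 + 0.0100 = 1.0206 ≈ 1.021

1.021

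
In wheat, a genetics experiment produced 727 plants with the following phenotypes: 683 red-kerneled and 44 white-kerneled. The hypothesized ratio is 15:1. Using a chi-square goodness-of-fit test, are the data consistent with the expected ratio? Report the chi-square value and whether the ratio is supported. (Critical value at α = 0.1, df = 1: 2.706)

Total ratio parts = 16. Expected numbers out of 727:
  red-kerneled: 727 × 15/16 = 681.5625
  white-kerneled: 727 × 1/16 = 45.4375
χ² = Σ (O − E)² / E
  red-kerneled: (683 − 681.5625)² / 681.5625 = 0.0030
  white-kerneled: (44 − 45.4375)² / 45.4375 = 0.0455
χ² = 0.0030 + 0.0455 = 0.0485 ≈ 0.049
Degrees of freedom = 2 − 1 = 1; critical value at α = 0.1 is 2.706.
Since 0.049 < 2.706, we fail to reject the null hypothesis — the data are consistent with the 15:1 ratio.

0.049; consistent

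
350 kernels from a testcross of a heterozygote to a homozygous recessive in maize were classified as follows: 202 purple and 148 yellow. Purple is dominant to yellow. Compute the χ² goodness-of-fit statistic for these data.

A testcross of a heterozygote (Aa × aa) gives a 1:1 phenotypic ratio.
Expected counts for N = 350 under a 1:1 ratio (total parts = 2):
  purple: 350 × 1/2 = 175
  yellow: 350 × 1/2 = 175
χ² = Σ (O − E)² / E
  purple: (202 − 175)² / 175 = 4.1657
  yellow: (148 − 175)² / 175 = 4.1657
χ² = 4.1657 + 4.1657 = 8.3314 ≈ 8.331

8.331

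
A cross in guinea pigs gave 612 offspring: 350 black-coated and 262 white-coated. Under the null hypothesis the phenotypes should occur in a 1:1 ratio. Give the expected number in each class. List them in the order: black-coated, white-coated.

The 1:1 ratio has 2 parts, so with N = 612 the expected counts are:
  black-coated: 612 × 1/2 = 306
  white-coated: 612 × 1/2 = 306

306, 306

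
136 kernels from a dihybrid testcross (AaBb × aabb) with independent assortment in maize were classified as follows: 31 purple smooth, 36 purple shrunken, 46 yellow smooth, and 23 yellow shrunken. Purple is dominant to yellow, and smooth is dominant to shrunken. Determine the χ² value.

8.176

A dihybrid testcross with independent assortment gives a 1:1:1:1 ratio.
Under the 1:1:1:1 hypothesis (Σ ratio = 4, N = 136):
  purple smooth: 136 × 1/4 = 34
  purple shrunken: 136 × 1/4 = 34
  yellow smooth: 136 × 1/4 = 34
  yellow shrunken: 136 × 1/4 = 34
χ² = Σ (O − E)² / E
  purple smooth: (31 − 34)² / 34 = 0.2647
  purple shrunken: (36 − 34)² / 34 = 0.1176
  yellow smooth: (46 − 34)² / 34 = 4.2353
  yellow shrunken: (23 − 34)² / 34 = 3.5588
χ² = 0.2647 + 0.1176 + 4.2353 + 3.5588 = 8.1764 ≈ 8.176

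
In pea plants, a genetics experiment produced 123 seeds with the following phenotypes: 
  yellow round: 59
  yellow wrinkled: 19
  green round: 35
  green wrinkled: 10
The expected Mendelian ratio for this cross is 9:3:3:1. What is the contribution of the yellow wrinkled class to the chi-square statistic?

The 9:3:3:1 ratio has 16 parts, so with N = 123 the expected counts are:
  yellow round: 123 × 9/16 = 69.1875
  yellow wrinkled: 123 × 3/16 = 23.0625
  green round: 123 × 3/16 = 23.0625
  green wrinkled: 123 × 1/16 = 7.6875
Contribution of yellow wrinkled: (19 − 23.0625)² / 23.0625 = 0.7156

0.716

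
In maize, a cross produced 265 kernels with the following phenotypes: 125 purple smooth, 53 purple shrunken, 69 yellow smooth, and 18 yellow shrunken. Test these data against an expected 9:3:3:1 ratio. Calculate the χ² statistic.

11.736

Under the 9:3:3:1 hypothesis (Σ ratio = 16, N = 265):
  purple smooth: 265 × 9/16 = 149.0625
  purple shrunken: 265 × 3/16 = 49.6875
  yellow smooth: 265 × 3/16 = 49.6875
  yellow shrunken: 265 × 1/16 = 16.5625
χ² = Σ (O − E)² / E
  purple smooth: (125 − 149.0625)² / 149.0625 = 3.8843
  purple shrunken: (53 − 49.6875)² / 49.6875 = 0.2208
  yellow smooth: (69 − 49.6875)² / 49.6875 = 7.5064
  yellow shrunken: (18 − 16.5625)² / 16.5625 = 0.1248
χ² = 3.8843 + 0.2208 + 7.5064 + 0.1248 = 11.7363 ≈ 11.736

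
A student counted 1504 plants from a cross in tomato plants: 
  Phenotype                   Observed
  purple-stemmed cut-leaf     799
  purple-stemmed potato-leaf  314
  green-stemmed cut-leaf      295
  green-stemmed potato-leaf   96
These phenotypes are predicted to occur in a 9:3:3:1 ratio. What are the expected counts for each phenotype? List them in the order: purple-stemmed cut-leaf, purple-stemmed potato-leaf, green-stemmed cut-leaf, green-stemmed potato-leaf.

The 9:3:3:1 ratio has 16 parts, so with N = 1504 the expected counts are:
  purple-stemmed cut-leaf: 1504 × 9/16 = 846
  purple-stemmed potato-leaf: 1504 × 3/16 = 282
  green-stemmed cut-leaf: 1504 × 3/16 = 282
  green-stemmed potato-leaf: 1504 × 1/16 = 94

846, 282, 282, 94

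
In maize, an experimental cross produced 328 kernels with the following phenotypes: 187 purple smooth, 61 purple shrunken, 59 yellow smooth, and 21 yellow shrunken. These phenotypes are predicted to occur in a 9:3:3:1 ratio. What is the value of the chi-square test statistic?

Expected counts for N = 328 under a 9:3:3:1 ratio (total parts = 16):
  purple smooth: 328 × 9/16 = 184.5
  purple shrunken: 328 × 3/16 = 61.5
  yellow smooth: 328 × 3/16 = 61.5
  yellow shrunken: 328 × 1/16 = 20.5
χ² = Σ (O − E)² / E
  purple smooth: (187 − 184.5)² / 184.5 = 0.0339
  purple shrunken: (61 − 61.5)² / 61.5 = 0.0041
  yellow smooth: (59 − 61.5)² / 61.5 = 0.1016
  yellow shrunken: (21 − 20.5)² / 20.5 = 0.0122
χ² = 0.0339 + 0.0041 + 0.1016 + 0.0122 = 0.1518 ≈ 0.152

0.152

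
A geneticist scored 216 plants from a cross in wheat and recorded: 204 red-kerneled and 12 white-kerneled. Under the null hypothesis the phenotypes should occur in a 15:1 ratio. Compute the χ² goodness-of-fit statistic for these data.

0.178

Total ratio parts = 16. Expected numbers out of 216:
  red-kerneled: 216 × 15/16 = 202.5
  white-kerneled: 216 × 1/16 = 13.5
χ² = Σ (O − E)² / E
  red-kerneled: (204 − 202.5)² / 202.5 = 0.0111
  white-kerneled: (12 − 13.5)² / 13.5 = 0.1667
χ² = 0.0111 + 0.1667 = 0.1778 ≈ 0.178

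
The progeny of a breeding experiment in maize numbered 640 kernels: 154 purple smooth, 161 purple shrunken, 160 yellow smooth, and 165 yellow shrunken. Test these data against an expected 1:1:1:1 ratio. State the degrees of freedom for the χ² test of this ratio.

A goodness-of-fit test with 4 phenotype classes has df = 4 − 1 = 3.

3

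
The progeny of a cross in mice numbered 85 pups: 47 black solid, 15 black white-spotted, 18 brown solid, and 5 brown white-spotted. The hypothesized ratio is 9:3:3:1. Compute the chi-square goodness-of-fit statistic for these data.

Under the 9:3:3:1 hypothesis (Σ ratio = 16, N = 85):
  black solid: 85 × 9/16 = 47.8125
  black white-spotted: 85 × 3/16 = 15.9375
  brown solid: 85 × 3/16 = 15.9375
  brown white-spotted: 85 × 1/16 = 5.3125
χ² = Σ (O − E)² / E
  black solid: (47 − 47.8125)² / 47.8125 = 0.0138
  black white-spotted: (15 − 15.9375)² / 15.9375 = 0.0551
  brown solid: (18 − 15.9375)² / 15.9375 = 0.2669
  brown white-spotted: (5 − 5.3125)² / 5.3125 = 0.0184
χ² = 0.0138 + 0.0551 + 0.2669 + 0.0184 = 0.3542 ≈ 0.354

0.354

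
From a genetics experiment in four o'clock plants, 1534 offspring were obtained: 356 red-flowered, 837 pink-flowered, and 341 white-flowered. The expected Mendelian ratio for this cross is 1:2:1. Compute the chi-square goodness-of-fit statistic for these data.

Under the 1:2:1 hypothesis (Σ ratio = 4, N = 1534):
  red-flowered: 1534 × 1/4 = 383.5
  pink-flowered: 1534 × 2/4 = 767
  white-flowered: 1534 × 1/4 = 383.5
χ² = Σ (O − E)² / E
  red-flowered: (356 − 383.5)² / 383.5 = 1.9720
  pink-flowered: (837 − 767)² / 767 = 6.3885
  white-flowered: (341 − 383.5)² / 383.5 = 4.7099
χ² = 1.9720 + 6.3885 + 4.7099 = 13.0704 ≈ 13.070

13.070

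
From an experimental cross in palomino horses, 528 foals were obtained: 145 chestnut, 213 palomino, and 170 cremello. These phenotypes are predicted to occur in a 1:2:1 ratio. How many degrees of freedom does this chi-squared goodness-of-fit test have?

2

A goodness-of-fit test with 3 phenotype classes has df = 3 − 1 = 2.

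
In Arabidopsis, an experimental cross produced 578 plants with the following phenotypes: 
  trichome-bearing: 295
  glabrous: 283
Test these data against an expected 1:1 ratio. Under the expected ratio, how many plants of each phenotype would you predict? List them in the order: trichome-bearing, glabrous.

289, 289

The 1:1 ratio has 2 parts, so with N = 578 the expected counts are:
  trichome-bearing: 578 × 1/2 = 289
  glabrous: 578 × 1/2 = 289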